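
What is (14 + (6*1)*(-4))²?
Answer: 100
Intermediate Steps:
(14 + (6*1)*(-4))² = (14 + 6*(-4))² = (14 - 24)² = (-10)² = 100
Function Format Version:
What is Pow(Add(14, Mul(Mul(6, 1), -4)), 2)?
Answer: 100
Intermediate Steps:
Pow(Add(14, Mul(Mul(6, 1), -4)), 2) = Pow(Add(14, Mul(6, -4)), 2) = Pow(Add(14, -24), 2) = Pow(-10, 2) = 100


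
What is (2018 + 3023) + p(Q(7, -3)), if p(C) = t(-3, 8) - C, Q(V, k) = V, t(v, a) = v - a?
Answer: 5023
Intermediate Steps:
p(C) = -11 - C (p(C) = (-3 - 1*8) - C = (-3 - 8) - C = -11 - C)
(2018 + 3023) + p(Q(7, -3)) = (2018 + 3023) + (-11 - 1*7) = 5041 + (-11 - 7) = 5041 - 18 = 5023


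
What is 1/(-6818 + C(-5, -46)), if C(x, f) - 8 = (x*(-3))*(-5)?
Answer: -1/6885 ≈ -0.00014524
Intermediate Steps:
C(x, f) = 8 + 15*x (C(x, f) = 8 + (x*(-3))*(-5) = 8 - 3*x*(-5) = 8 + 15*x)
1/(-6818 + C(-5, -46)) = 1/(-6818 + (8 + 15*(-5))) = 1/(-6818 + (8 - 75)) = 1/(-6818 - 67) = 1/(-6885) = -1/6885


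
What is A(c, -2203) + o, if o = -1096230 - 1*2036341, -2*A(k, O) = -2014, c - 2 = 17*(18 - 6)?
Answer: -3131564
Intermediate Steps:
c = 206 (c = 2 + 17*(18 - 6) = 2 + 17*12 = 2 + 204 = 206)
A(k, O) = 1007 (A(k, O) = -½*(-2014) = 1007)
o = -3132571 (o = -1096230 - 2036341 = -3132571)
A(c, -2203) + o = 1007 - 3132571 = -3131564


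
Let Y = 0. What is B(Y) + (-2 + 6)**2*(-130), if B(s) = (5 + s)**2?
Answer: -2055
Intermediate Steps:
B(Y) + (-2 + 6)**2*(-130) = (5 + 0)**2 + (-2 + 6)**2*(-130) = 5**2 + 4**2*(-130) = 25 + 16*(-130) = 25 - 2080 = -2055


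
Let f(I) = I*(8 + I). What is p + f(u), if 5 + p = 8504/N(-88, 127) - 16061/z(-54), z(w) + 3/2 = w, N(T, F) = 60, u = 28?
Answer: 795937/555 ≈ 1434.1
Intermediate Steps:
z(w) = -3/2 + w
p = 236497/555 (p = -5 + (8504/60 - 16061/(-3/2 - 54)) = -5 + (8504*(1/60) - 16061/(-111/2)) = -5 + (2126/15 - 16061*(-2/111)) = -5 + (2126/15 + 32122/111) = -5 + 239272/555 = 236497/555 ≈ 426.12)
p + f(u) = 236497/555 + 28*(8 + 28) = 236497/555 + 28*36 = 236497/555 + 1008 = 795937/555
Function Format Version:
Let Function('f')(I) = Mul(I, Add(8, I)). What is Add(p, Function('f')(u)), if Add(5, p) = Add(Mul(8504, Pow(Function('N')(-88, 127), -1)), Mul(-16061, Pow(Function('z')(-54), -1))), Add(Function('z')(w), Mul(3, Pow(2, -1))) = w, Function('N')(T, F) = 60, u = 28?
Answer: Rational(795937, 555) ≈ 1434.1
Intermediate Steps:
Function('z')(w) = Add(Rational(-3, 2), w)
p = Rational(236497, 555) (p = Add(-5, Add(Mul(8504, Pow(60, -1)), Mul(-16061, Pow(Add(Rational(-3, 2), -54), -1)))) = Add(-5, Add(Mul(8504, Rational(1, 60)), Mul(-16061, Pow(Rational(-111, 2), -1)))) = Add(-5, Add(Rational(2126, 15), Mul(-16061, Rational(-2, 111)))) = Add(-5, Add(Rational(2126, 15), Rational(32122, 111))) = Add(-5, Rational(239272, 555)) = Rational(236497, 555) ≈ 426.12)
Add(p, Function('f')(u)) = Add(Rational(236497, 555), Mul(28, Add(8, 28))) = Add(Rational(236497, 555), Mul(28, 36)) = Add(Rational(236497, 555), 1008) = Rational(795937, 555)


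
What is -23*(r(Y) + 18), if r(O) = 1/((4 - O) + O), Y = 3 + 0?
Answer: -1679/4 ≈ -419.75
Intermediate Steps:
Y = 3
r(O) = 1/4
-23*(r(Y) + 18) = -23*(1/4 + 18) = -23*73/4 = -1679/4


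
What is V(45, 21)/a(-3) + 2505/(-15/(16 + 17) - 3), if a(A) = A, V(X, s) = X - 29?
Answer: -83273/114 ≈ -730.46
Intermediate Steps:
V(X, s) = -29 + X
V(45, 21)/a(-3) + 2505/(-15/(16 + 17) - 3) = (-29 + 45)/(-3) + 2505/(-15/(16 + 17) - 3) = 16*(-⅓) + 2505/(-15/33 - 3) = -16/3 + 2505/((1/33)*(-15) - 3) = -16/3 + 2505/(-5/11 - 3) = -16/3 + 2505/(-38/11) = -16/3 + 2505*(-11/38) = -16/3 - 27555/38 = -83273/114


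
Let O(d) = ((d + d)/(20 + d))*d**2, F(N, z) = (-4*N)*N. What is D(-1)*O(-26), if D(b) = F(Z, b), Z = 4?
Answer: -1124864/3 ≈ -3.7495e+5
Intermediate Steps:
F(N, z) = -4*N**2
D(b) = -64 (D(b) = -4*4**2 = -4*16 = -64)
O(d) = 2*d**3/(20 + d) (O(d) = ((2*d)/(20 + d))*d**2 = (2*d/(20 + d))*d**2 = 2*d**3/(20 + d))
D(-1)*O(-26) = -128*(-26)**3/(20 - 26) = -128*(-17576)/(-6) = -128*(-17576)*(-1)/6 = -64*17576/3 = -1124864/3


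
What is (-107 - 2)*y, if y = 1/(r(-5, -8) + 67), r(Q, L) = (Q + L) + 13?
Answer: -109/67 ≈ -1.6269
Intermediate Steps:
r(Q, L) = 13 + L + Q (r(Q, L) = (L + Q) + 13 = 13 + L + Q)
y = 1/67 (y = 1/((13 - 8 - 5) + 67) = 1/(0 + 67) = 1/67 ≈ 0.014925)
(-107 - 2)*y = (-107 - 2)*(1/67) = -109*1/67 = -109/67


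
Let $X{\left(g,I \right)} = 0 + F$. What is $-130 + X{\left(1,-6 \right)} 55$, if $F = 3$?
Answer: $35$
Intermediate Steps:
$X{\left(g,I \right)} = 3$ ($X{\left(g,I \right)} = 0 + 3 = 3$)
$-130 + X{\left(1,-6 \right)} 55 = -130 + 3 \cdot 55 = -130 + 165 = 35$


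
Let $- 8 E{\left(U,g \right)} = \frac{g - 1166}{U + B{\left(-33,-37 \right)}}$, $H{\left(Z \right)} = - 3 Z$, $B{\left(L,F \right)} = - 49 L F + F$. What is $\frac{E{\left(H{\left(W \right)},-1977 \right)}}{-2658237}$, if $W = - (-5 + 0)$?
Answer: $\frac{3143}{1273423118376} \approx 2.4682 \cdot 10^{-9}$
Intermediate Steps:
$W = 5$ ($W = \left(-1\right) \left(-5\right) = 5$)
$B{\left(L,F \right)} = F - 49 F L$ ($B{\left(L,F \right)} = - 49 F L + F = F - 49 F L$)
$E{\left(U,g \right)} = - \frac{-1166 + g}{8 \left(-59866 + U\right)}$ ($E{\left(U,g \right)} = - \frac{\left(g - 1166\right) \frac{1}{U - 37 \left(1 - -1617\right)}}{8} = - \frac{\left(-1166 + g\right) \frac{1}{U - 37 \left(1 + 1617\right)}}{8} = - \frac{\left(-1166 + g\right) \frac{1}{U - 59866}}{8} = - \frac{\left(-1166 + g\right) \frac{1}{-59866 + U}}{8} = - \frac{\frac{1}{-59866 + U} \left(-1166 + g\right)}{8} = - \frac{-1166 + g}{8 \left(-59866 + U\right)}$)
$\frac{E{\left(H{\left(W \right)},-1977 \right)}}{-2658237} = \frac{\frac{1}{8} \frac{1}{-59866 - 15} \left(1166 - -1977\right)}{-2658237} = \frac{1166 + 1977}{8 \left(-59866 - 15\right)} \left(- \frac{1}{2658237}\right) = \frac{1}{8} \frac{1}{-59881} \cdot 3143 \left(- \frac{1}{2658237}\right) = \frac{1}{8} \left(- \frac{1}{59881}\right) 3143 \left(- \frac{1}{2658237}\right) = \left(- \frac{3143}{479048}\right) \left(- \frac{1}{2658237}\right) = \frac{3143}{1273423118376}$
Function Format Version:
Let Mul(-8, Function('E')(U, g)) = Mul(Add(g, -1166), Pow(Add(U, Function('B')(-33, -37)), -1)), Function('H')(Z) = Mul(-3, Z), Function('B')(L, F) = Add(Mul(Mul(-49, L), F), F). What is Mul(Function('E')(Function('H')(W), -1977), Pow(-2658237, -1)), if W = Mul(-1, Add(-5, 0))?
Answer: Rational(3143, 1273423118376) ≈ 2.4682e-9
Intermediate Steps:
W = 5 (W = Mul(-1, -5) = 5)
Function('B')(L, F) = Add(F, Mul(-49, F, L)) (Function('B')(L, F) = Add(Mul(-49, F, L), F) = Add(F, Mul(-49, F, L)))
Function('E')(U, g) = Mul(Rational(-1, 8), Pow(Add(-59866, U), -1), Add(-1166, g)) (Function('E')(U, g) = Mul(Rational(-1, 8), Mul(Add(g, -1166), Pow(Add(U, Mul(-37, Add(1, Mul(-49, -33)))), -1))) = Mul(Rational(-1, 8), Mul(Add(-1166, g), Pow(Add(U, Mul(-37, Add(1, 1617))), -1))) = Mul(Rational(-1, 8), Mul(Add(-1166, g), Pow(Add(U, Mul(-37, 1618)), -1))) = Mul(Rational(-1, 8), Mul(Add(-1166, g), Pow(Add(U, -59866), -1))) = Mul(Rational(-1, 8), Mul(Add(-1166, g), Pow(Add(-59866, U), -1))) = Mul(Rational(-1, 8), Mul(Pow(Add(-59866, U), -1), Add(-1166, g))) = Mul(Rational(-1, 8), Pow(Add(-59866, U), -1), Add(-1166, g)))
Mul(Function('E')(Function('H')(W), -1977), Pow(-2658237, -1)) = Mul(Mul(Rational(1, 8), Pow(Add(-59866, Mul(-3, 5)), -1), Add(1166, Mul(-1, -1977))), Pow(-2658237, -1)) = Mul(Mul(Rational(1, 8), Pow(Add(-59866, -15), -1), Add(1166, 1977)), Rational(-1, 2658237)) = Mul(Mul(Rational(1, 8), Pow(-59881, -1), 3143), Rational(-1, 2658237)) = Mul(Mul(Rational(1, 8), Rational(-1, 59881), 3143), Rational(-1, 2658237)) = Mul(Rational(-3143, 479048), Rational(-1, 2658237)) = Rational(3143, 1273423118376)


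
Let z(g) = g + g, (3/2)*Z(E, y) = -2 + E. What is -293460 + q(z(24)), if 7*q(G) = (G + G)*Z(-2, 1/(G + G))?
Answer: -2054476/7 ≈ -2.9350e+5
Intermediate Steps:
Z(E, y) = -4/3 + 2*E/3 (Z(E, y) = 2*(-2 + E)/3 = -4/3 + 2*E/3)
z(g) = 2*g
q(G) = -16*G/21 (q(G) = ((G + G)*(-4/3 + (2/3)*(-2)))/7 = ((2*G)*(-4/3 - 4/3))/7 = ((2*G)*(-8/3))/7 = (-16*G/3)/7 = -16*G/21)
-293460 + q(z(24)) = -293460 - 32*24/21 = -293460 - 16/21*48 = -293460 - 256/7 = -2054476/7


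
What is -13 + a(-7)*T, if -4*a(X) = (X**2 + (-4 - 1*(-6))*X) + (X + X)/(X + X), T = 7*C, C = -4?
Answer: 239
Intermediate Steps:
T = -28 (T = 7*(-4) = -28)
a(X) = -1/4 - X/2 - X**2/4 (a(X) = -((X**2 + (-4 - 1*(-6))*X) + (X + X)/(X + X))/4 = -((X**2 + (-4 + 6)*X) + (2*X)/((2*X)))/4 = -((X**2 + 2*X) + (2*X)*(1/(2*X)))/4 = -((X**2 + 2*X) + 1)/4 = -(1 + X**2 + 2*X)/4 = -1/4 - X/2 - X**2/4)
-13 + a(-7)*T = -13 + (-1/4 - 1/2*(-7) - 1/4*(-7)**2)*(-28) = -13 + (-1/4 + 7/2 - 1/4*49)*(-28) = -13 + (-1/4 + 7/2 - 49/4)*(-28) = -13 - 9*(-28) = -13 + 252 = 239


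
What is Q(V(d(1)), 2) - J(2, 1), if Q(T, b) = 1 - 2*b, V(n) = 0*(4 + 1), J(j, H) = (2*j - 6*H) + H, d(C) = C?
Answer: -2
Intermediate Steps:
J(j, H) = -5*H + 2*j (J(j, H) = (-6*H + 2*j) + H = -5*H + 2*j)
V(n) = 0 (V(n) = 0*5 = 0)
Q(V(d(1)), 2) - J(2, 1) = (1 - 2*2) - (-5*1 + 2*2) = (1 - 4) - (-5 + 4) = -3 - 1*(-1) = -3 + 1 = -2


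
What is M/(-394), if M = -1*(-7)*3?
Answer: -21/394 ≈ -0.053299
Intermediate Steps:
M = 21 (M = 7*3 = 21)
M/(-394) = 21/(-394) = 21*(-1/394) = -21/394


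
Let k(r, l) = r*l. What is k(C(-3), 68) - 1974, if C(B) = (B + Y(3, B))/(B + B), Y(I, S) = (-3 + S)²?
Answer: -2348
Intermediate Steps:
C(B) = (B + (-3 + B)²)/(2*B) (C(B) = (B + (-3 + B)²)/(B + B) = (B + (-3 + B)²)/((2*B)) = (B + (-3 + B)²)*(1/(2*B)) = (B + (-3 + B)²)/(2*B))
k(r, l) = l*r
k(C(-3), 68) - 1974 = 68*((½)*(-3 + (-3 - 3)²)/(-3)) - 1974 = 68*((½)*(-⅓)*(-3 + (-6)²)) - 1974 = 68*((½)*(-⅓)*(-3 + 36)) - 1974 = 68*((½)*(-⅓)*33) - 1974 = 68*(-11/2) - 1974 = -374 - 1974 = -2348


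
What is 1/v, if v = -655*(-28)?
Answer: 1/18340 ≈ 5.4526e-5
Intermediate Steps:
v = 18340
1/v = 1/18340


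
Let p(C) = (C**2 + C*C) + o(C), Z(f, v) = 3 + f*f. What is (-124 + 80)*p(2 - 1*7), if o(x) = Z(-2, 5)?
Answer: -2508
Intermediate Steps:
Z(f, v) = 3 + f**2
o(x) = 7 (o(x) = 3 + (-2)**2 = 3 + 4 = 7)
p(C) = 7 + 2*C**2 (p(C) = (C**2 + C*C) + 7 = (C**2 + C**2) + 7 = 2*C**2 + 7 = 7 + 2*C**2)
(-124 + 80)*p(2 - 1*7) = (-124 + 80)*(7 + 2*(2 - 1*7)**2) = -44*(7 + 2*(2 - 7)**2) = -44*(7 + 2*(-5)**2) = -44*(7 + 2*25) = -44*(7 + 50) = -44*57 = -2508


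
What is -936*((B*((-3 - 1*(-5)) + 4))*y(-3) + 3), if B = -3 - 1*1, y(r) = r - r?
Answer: -2808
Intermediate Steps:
y(r) = 0
B = -4 (B = -3 - 1 = -4)
-936*((B*((-3 - 1*(-5)) + 4))*y(-3) + 3) = -936*(-4*((-3 - 1*(-5)) + 4)*0 + 3) = -936*(-4*((-3 + 5) + 4)*0 + 3) = -936*(-4*(2 + 4)*0 + 3) = -936*(-4*6*0 + 3) = -936*(-24*0 + 3) = -936*(0 + 3) = -936*3 = -2808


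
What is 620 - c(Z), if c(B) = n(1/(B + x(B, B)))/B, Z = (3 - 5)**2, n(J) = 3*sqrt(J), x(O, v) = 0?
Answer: 4957/8 ≈ 619.63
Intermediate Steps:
Z = 4 (Z = (-2)**2 = 4)
c(B) = 3*sqrt(1/B)/B (c(B) = (3*sqrt(1/(B + 0)))/B = (3*sqrt(1/B))/B = 3*sqrt(1/B)/B)
620 - c(Z) = 620 - 3*sqrt(1/4)/4 = 620 - 3/(4*2) = 620 - 1*3/8 = 620 - 3/8 = 4957/8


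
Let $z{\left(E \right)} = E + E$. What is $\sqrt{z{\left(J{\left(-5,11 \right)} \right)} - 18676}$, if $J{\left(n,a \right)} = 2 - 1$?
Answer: $i \sqrt{18674} \approx 136.65 i$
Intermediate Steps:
$J{\left(n,a \right)} = 1$ ($J{\left(n,a \right)} = 2 - 1 = 1$)
$z{\left(E \right)} = 2 E$
$\sqrt{z{\left(J{\left(-5,11 \right)} \right)} - 18676} = \sqrt{2 \cdot 1 - 18676} = \sqrt{2 - 18676} = \sqrt{-18674} = i \sqrt{18674}$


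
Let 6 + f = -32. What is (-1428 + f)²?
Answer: 2149156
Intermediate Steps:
f = -38 (f = -6 - 32 = -38)
(-1428 + f)² = (-1428 - 38)² = (-1466)² = 2149156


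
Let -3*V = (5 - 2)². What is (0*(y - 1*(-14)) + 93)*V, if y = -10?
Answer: -279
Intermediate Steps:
V = -3 (V = -(5 - 2)²/3 = -⅓*3² = -⅓*9 = -3)
(0*(y - 1*(-14)) + 93)*V = (0*(-10 - 1*(-14)) + 93)*(-3) = (0*(-10 + 14) + 93)*(-3) = (0*4 + 93)*(-3) = (0 + 93)*(-3) = 93*(-3) = -279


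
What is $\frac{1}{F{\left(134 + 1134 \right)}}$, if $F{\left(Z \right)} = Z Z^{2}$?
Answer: $\frac{1}{2038720832} \approx 4.905 \cdot 10^{-10}$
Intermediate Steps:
$F{\left(Z \right)} = Z^{3}$
$\frac{1}{F{\left(134 + 1134 \right)}} = \frac{1}{\left(134 + 1134\right)^{3}} = \frac{1}{1268^{3}} = \frac{1}{2038720832}$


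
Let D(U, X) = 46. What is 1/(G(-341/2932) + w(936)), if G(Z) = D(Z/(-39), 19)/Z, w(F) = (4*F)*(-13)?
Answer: -341/16732024 ≈ -2.0380e-5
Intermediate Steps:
w(F) = -52*F
G(Z) = 46/Z
1/(G(-341/2932) + w(936)) = 1/(46/((-341/2932)) - 52*936) = 1/(46/((-341*1/2932)) - 48672) = 1/(46/(-341/2932) - 48672) = 1/(46*(-2932/341) - 48672) = 1/(-134872/341 - 48672) = 1/(-16732024/341) = -341/16732024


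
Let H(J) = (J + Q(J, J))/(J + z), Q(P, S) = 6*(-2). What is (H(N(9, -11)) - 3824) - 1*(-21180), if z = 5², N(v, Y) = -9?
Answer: 277675/16 ≈ 17355.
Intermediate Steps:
Q(P, S) = -12
z = 25
H(J) = (-12 + J)/(25 + J) (H(J) = (J - 12)/(J + 25) = (-12 + J)/(25 + J))
(H(N(9, -11)) - 3824) - 1*(-21180) = ((-12 - 9)/(25 - 9) - 3824) - 1*(-21180) = (-21/16 - 3824) + 21180 = -61205/16 + 21180 = 277675/16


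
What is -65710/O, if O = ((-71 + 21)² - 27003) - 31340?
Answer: 65710/55843 ≈ 1.1767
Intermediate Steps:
O = -55843 (O = ((-50)² - 27003) - 31340 = (2500 - 27003) - 31340 = -24503 - 31340 = -55843)
-65710/O = -65710/(-55843) = -65710*(-1/55843) = 65710/55843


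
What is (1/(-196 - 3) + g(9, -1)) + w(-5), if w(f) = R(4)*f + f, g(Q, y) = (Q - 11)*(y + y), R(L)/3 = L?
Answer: -12140/199 ≈ -61.005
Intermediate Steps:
R(L) = 3*L
g(Q, y) = 2*y*(-11 + Q) (g(Q, y) = (-11 + Q)*(2*y) = 2*y*(-11 + Q))
w(f) = 13*f (w(f) = (3*4)*f + f = 12*f + f = 13*f)
(1/(-196 - 3) + g(9, -1)) + w(-5) = (1/(-196 - 3) + 2*(-1)*(-11 + 9)) + 13*(-5) = (1/(-199) + 2*(-1)*(-2)) - 65 = (-1/199 + 4) - 65 = 795/199 - 65 = -12140/199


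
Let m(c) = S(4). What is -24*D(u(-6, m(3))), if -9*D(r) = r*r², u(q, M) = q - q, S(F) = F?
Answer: 0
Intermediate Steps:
m(c) = 4
u(q, M) = 0
D(r) = -r³/9 (D(r) = -r*r²/9 = -r³/9)
-24*D(u(-6, m(3))) = -(-8)*0³/3 = -(-8)*0/3 = -24*0 = 0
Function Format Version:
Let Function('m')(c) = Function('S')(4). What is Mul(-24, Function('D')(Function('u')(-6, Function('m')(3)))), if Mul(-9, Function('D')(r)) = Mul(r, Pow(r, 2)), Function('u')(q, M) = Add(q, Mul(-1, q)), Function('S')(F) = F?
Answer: 0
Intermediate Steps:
Function('m')(c) = 4
Function('u')(q, M) = 0
Function('D')(r) = Mul(Rational(-1, 9), Pow(r, 3)) (Function('D')(r) = Mul(Rational(-1, 9), Mul(r, Pow(r, 2))) = Mul(Rational(-1, 9), Pow(r, 3)))
Mul(-24, Function('D')(Function('u')(-6, Function('m')(3)))) = Mul(-24, Mul(Rational(-1, 9), Pow(0, 3))) = Mul(-24, Mul(Rational(-1, 9), 0)) = Mul(-24, 0) = 0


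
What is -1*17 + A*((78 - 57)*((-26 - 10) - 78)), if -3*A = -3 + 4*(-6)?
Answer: -21563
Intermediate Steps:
A = 9 (A = -(-3 + 4*(-6))/3 = -(-3 - 24)/3 = -⅓*(-27) = 9)
-1*17 + A*((78 - 57)*((-26 - 10) - 78)) = -1*17 + 9*((78 - 57)*((-26 - 10) - 78)) = -17 + 9*(21*(-36 - 78)) = -17 + 9*(21*(-114)) = -17 + 9*(-2394) = -17 - 21546 = -21563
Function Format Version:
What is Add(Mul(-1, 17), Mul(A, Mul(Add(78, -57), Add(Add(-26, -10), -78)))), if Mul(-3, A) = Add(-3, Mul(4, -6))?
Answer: -21563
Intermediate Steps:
A = 9 (A = Mul(Rational(-1, 3), Add(-3, Mul(4, -6))) = Mul(Rational(-1, 3), Add(-3, -24)) = Mul(Rational(-1, 3), -27) = 9)
Add(Mul(-1, 17), Mul(A, Mul(Add(78, -57), Add(Add(-26, -10), -78)))) = Add(Mul(-1, 17), Mul(9, Mul(Add(78, -57), Add(Add(-26, -10), -78)))) = Add(-17, Mul(9, Mul(21, Add(-36, -78)))) = Add(-17, Mul(9, Mul(21, -114))) = Add(-17, Mul(9, -2394)) = Add(-17, -21546) = -21563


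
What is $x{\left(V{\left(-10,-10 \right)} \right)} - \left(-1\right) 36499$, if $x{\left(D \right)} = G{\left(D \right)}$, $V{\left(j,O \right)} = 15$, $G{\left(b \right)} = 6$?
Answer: $36505$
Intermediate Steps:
$x{\left(D \right)} = 6$
$x{\left(V{\left(-10,-10 \right)} \right)} - \left(-1\right) 36499 = 6 - \left(-1\right) 36499 = 6 - -36499 = 6 + 36499 = 36505$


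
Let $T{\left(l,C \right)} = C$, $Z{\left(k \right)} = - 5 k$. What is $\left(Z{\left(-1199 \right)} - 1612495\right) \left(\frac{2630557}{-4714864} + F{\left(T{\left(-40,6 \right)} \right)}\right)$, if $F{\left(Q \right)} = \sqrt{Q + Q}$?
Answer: $\frac{150928207875}{168388} - 3213000 \sqrt{3} \approx -4.6688 \cdot 10^{6}$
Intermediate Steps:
$F{\left(Q \right)} = \sqrt{2} \sqrt{Q}$ ($F{\left(Q \right)} = \sqrt{2 Q} = \sqrt{2} \sqrt{Q}$)
$\left(Z{\left(-1199 \right)} - 1612495\right) \left(\frac{2630557}{-4714864} + F{\left(T{\left(-40,6 \right)} \right)}\right) = \left(\left(-5\right) \left(-1199\right) - 1612495\right) \left(\frac{2630557}{-4714864} + \sqrt{2} \sqrt{6}\right) = \left(5995 - 1612495\right) \left(2630557 \left(- \frac{1}{4714864}\right) + 2 \sqrt{3}\right) = - 1606500 \left(- \frac{2630557}{4714864} + 2 \sqrt{3}\right) = \frac{150928207875}{168388} - 3213000 \sqrt{3}$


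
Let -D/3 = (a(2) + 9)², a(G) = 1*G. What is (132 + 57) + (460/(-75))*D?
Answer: 12077/5 ≈ 2415.4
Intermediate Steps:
a(G) = G
D = -363 (D = -3*(2 + 9)² = -3*11² = -3*121 = -363)
(132 + 57) + (460/(-75))*D = (132 + 57) + (460/(-75))*(-363) = 189 + (460*(-1/75))*(-363) = 189 - 92/15*(-363) = 189 + 11132/5 = 12077/5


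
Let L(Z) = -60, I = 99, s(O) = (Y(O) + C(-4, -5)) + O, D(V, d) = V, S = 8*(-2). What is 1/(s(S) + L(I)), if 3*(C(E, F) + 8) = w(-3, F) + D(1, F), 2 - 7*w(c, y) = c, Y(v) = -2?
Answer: -7/598 ≈ -0.011706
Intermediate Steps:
S = -16
w(c, y) = 2/7 - c/7
C(E, F) = -52/7 (C(E, F) = -8 + ((2/7 - 1/7*(-3)) + 1)/3 = -8 + ((2/7 + 3/7) + 1)/3 = -8 + (5/7 + 1)/3 = -8 + (1/3)*(12/7) = -8 + 4/7 = -52/7)
s(O) = -66/7 + O (s(O) = (-2 - 52/7) + O = -66/7 + O)
1/(s(S) + L(I)) = 1/((-66/7 - 16) - 60) = 1/(-178/7 - 60) = 1/(-598/7) = -7/598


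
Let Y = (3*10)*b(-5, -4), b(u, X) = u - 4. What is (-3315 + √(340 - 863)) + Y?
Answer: -3585 + I*√523 ≈ -3585.0 + 22.869*I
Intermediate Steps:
b(u, X) = -4 + u
Y = -270 (Y = (3*10)*(-4 - 5) = 30*(-9) = -270)
(-3315 + √(340 - 863)) + Y = (-3315 + √(340 - 863)) - 270 = (-3315 + √(-523)) - 270 = (-3315 + I*√523) - 270 = -3585 + I*√523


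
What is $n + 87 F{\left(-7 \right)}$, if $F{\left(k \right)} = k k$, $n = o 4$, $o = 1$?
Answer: $4267$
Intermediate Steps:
$n = 4$ ($n = 1 \cdot 4 = 4$)
$F{\left(k \right)} = k^{2}$
$n + 87 F{\left(-7 \right)} = 4 + 87 \left(-7\right)^{2} = 4 + 87 \cdot 49 = 4 + 4263 = 4267$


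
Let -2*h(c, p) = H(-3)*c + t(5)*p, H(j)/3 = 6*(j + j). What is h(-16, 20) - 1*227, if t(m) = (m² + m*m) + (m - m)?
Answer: -1591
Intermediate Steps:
t(m) = 2*m² (t(m) = (m² + m²) + 0 = 2*m² + 0 = 2*m²)
H(j) = 36*j (H(j) = 3*(6*(j + j)) = 3*(6*(2*j)) = 3*(12*j) = 36*j)
h(c, p) = -25*p + 54*c (h(c, p) = -((36*(-3))*c + (2*5²)*p)/2 = -(-108*c + (2*25)*p)/2 = -(-108*c + 50*p)/2 = -25*p + 54*c)
h(-16, 20) - 1*227 = (-25*20 + 54*(-16)) - 1*227 = (-500 - 864) - 227 = -1364 - 227 = -1591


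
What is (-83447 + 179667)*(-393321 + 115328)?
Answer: -26748486460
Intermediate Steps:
(-83447 + 179667)*(-393321 + 115328) = 96220*(-277993) = -26748486460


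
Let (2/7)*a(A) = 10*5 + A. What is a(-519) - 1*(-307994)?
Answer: 612705/2 ≈ 3.0635e+5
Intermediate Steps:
a(A) = 175 + 7*A/2 (a(A) = 7*(10*5 + A)/2 = 7*(50 + A)/2 = 175 + 7*A/2)
a(-519) - 1*(-307994) = (175 + (7/2)*(-519)) - 1*(-307994) = (175 - 3633/2) + 307994 = -3283/2 + 307994 = 612705/2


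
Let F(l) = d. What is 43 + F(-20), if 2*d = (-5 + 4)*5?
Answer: 81/2 ≈ 40.500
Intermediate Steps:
d = -5/2 (d = ((-5 + 4)*5)/2 = (-1*5)/2 = (1/2)*(-5) = -5/2 ≈ -2.5000)
F(l) = -5/2
43 + F(-20) = 43 - 5/2 = 81/2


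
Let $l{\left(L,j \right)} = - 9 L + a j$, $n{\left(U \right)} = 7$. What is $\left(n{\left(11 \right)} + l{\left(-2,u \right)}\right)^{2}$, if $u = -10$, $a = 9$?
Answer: $4225$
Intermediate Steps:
$l{\left(L,j \right)} = - 9 L + 9 j$
$\left(n{\left(11 \right)} + l{\left(-2,u \right)}\right)^{2} = \left(7 + \left(\left(-9\right) \left(-2\right) + 9 \left(-10\right)\right)\right)^{2} = \left(7 + \left(18 - 90\right)\right)^{2} = \left(7 - 72\right)^{2} = \left(-65\right)^{2} = 4225$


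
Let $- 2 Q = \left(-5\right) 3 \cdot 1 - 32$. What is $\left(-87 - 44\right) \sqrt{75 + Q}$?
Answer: $- \frac{131 \sqrt{394}}{2} \approx -1300.1$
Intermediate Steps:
$Q = \frac{47}{2}$ ($Q = - \frac{\left(-5\right) 3 \cdot 1 - 32}{2} = - \frac{\left(-15\right) 1 - 32}{2} = - \frac{-15 - 32}{2} = \left(- \frac{1}{2}\right) \left(-47\right) = \frac{47}{2} \approx 23.5$)
$\left(-87 - 44\right) \sqrt{75 + Q} = \left(-87 - 44\right) \sqrt{75 + \frac{47}{2}} = - 131 \sqrt{\frac{197}{2}} = - 131 \frac{\sqrt{394}}{2} = - \frac{131 \sqrt{394}}{2}$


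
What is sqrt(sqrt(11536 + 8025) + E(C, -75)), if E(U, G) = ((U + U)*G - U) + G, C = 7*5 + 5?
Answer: sqrt(-6115 + sqrt(19561)) ≈ 77.299*I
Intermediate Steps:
C = 40 (C = 35 + 5 = 40)
E(U, G) = G - U + 2*G*U (E(U, G) = ((2*U)*G - U) + G = (2*G*U - U) + G = (-U + 2*G*U) + G = G - U + 2*G*U)
sqrt(sqrt(11536 + 8025) + E(C, -75)) = sqrt(sqrt(11536 + 8025) + (-75 - 1*40 + 2*(-75)*40)) = sqrt(sqrt(19561) + (-75 - 40 - 6000)) = sqrt(sqrt(19561) - 6115) = sqrt(-6115 + sqrt(19561))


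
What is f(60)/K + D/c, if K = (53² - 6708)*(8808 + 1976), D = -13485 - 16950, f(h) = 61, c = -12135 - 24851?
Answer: 639846294407/777571768288 ≈ 0.82288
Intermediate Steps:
c = -36986
D = -30435
K = -42046816 (K = (2809 - 6708)*10784 = -3899*10784 = -42046816)
f(60)/K + D/c = 61/(-42046816) - 30435/(-36986) = 61*(-1/42046816) - 30435*(-1/36986) = -61/42046816 + 30435/36986 = 639846294407/777571768288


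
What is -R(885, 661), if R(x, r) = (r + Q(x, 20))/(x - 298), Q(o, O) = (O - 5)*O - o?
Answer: -76/587 ≈ -0.12947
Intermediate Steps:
Q(o, O) = -o + O*(-5 + O) (Q(o, O) = (-5 + O)*O - o = O*(-5 + O) - o = -o + O*(-5 + O))
R(x, r) = (300 + r - x)/(-298 + x) (R(x, r) = (r + (20² - x - 5*20))/(x - 298) = (r + (400 - x - 100))/(-298 + x) = (r + (300 - x))/(-298 + x) = (300 + r - x)/(-298 + x))
-R(885, 661) = -(300 + 661 - 1*885)/(-298 + 885) = -(300 + 661 - 885)/587 = -76/587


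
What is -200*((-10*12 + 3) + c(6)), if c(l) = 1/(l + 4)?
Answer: 23380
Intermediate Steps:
c(l) = 1/(4 + l)
-200*((-10*12 + 3) + c(6)) = -200*((-10*12 + 3) + 1/(4 + 6)) = -200*((-120 + 3) + 1/10) = -200*(-117 + ⅒) = -200*(-1169/10) = 23380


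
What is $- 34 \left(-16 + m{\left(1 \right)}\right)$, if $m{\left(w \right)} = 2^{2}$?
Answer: $408$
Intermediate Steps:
$m{\left(w \right)} = 4$
$- 34 \left(-16 + m{\left(1 \right)}\right) = - 34 \left(-16 + 4\right) = \left(-34\right) \left(-12\right) = 408$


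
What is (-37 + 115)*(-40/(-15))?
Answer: 208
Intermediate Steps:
(-37 + 115)*(-40/(-15)) = 78*(-40*(-1/15)) = 78*(8/3) = 208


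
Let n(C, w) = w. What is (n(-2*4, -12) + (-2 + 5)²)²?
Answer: 9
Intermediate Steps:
(n(-2*4, -12) + (-2 + 5)²)² = (-12 + (-2 + 5)²)² = (-12 + 3²)² = (-12 + 9)² = (-3)² = 9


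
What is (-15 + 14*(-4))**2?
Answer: 5041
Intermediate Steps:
(-15 + 14*(-4))**2 = (-15 - 56)**2 = (-71)**2 = 5041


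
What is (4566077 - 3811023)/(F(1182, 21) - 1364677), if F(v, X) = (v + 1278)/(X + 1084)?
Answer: -166866934/301593125 ≈ -0.55328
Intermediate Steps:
F(v, X) = (1278 + v)/(1084 + X)
(4566077 - 3811023)/(F(1182, 21) - 1364677) = (4566077 - 3811023)/((1278 + 1182)/(1084 + 21) - 1364677) = 755054/(2460/1105 - 1364677) = 755054/((1/1105)*2460 - 1364677) = 755054/(492/221 - 1364677) = 755054/(-301593125/221) = 755054*(-221/301593125) = -166866934/301593125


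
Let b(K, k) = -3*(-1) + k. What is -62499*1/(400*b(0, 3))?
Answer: -20833/800 ≈ -26.041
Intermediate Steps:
b(K, k) = 3 + k
-62499*1/(400*b(0, 3)) = -62499*1/(400*(3 + 3)) = -62499/((10*6)*40) = -62499/(60*40) = -62499/2400 = -62499*1/2400 = -20833/800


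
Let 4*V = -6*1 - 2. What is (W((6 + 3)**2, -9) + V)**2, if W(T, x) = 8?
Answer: 36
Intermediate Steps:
V = -2 (V = (-6*1 - 2)/4 = (-6 - 2)/4 = (1/4)*(-8) = -2)
(W((6 + 3)**2, -9) + V)**2 = (8 - 2)**2 = 6**2 = 36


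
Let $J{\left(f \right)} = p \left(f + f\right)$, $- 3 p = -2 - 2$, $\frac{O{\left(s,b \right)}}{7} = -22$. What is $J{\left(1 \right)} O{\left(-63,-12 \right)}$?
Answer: $- \frac{1232}{3} \approx -410.67$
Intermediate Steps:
$O{\left(s,b \right)} = -154$ ($O{\left(s,b \right)} = 7 \left(-22\right) = -154$)
$p = \frac{4}{3}$ ($p = - \frac{-2 - 2}{3} = \left(- \frac{1}{3}\right) \left(-4\right) = \frac{4}{3} \approx 1.3333$)
$J{\left(f \right)} = \frac{8 f}{3}$ ($J{\left(f \right)} = \frac{4 \left(f + f\right)}{3} = \frac{4 \cdot 2 f}{3} = \frac{8 f}{3}$)
$J{\left(1 \right)} O{\left(-63,-12 \right)} = \frac{8}{3} \cdot 1 \left(-154\right) = \frac{8}{3} \left(-154\right) = - \frac{1232}{3}$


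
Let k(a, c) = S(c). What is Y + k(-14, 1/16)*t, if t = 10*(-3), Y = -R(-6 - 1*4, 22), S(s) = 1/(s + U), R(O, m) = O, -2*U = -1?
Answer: -130/3 ≈ -43.333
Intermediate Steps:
U = ½ (U = -½*(-1) = ½ ≈ 0.50000)
S(s) = 1/(½ + s) (S(s) = 1/(s + ½) = 1/(½ + s))
k(a, c) = 2/(1 + 2*c)
Y = 10 (Y = -(-6 - 1*4) = -(-6 - 4) = -1*(-10) = 10)
t = -30
Y + k(-14, 1/16)*t = 10 + (2/(1 + 2/16))*(-30) = 10 + (2/(1 + 2*(1/16)))*(-30) = 10 + (2/(1 + ⅛))*(-30) = 10 + (2/(9/8))*(-30) = 10 + (2*(8/9))*(-30) = 10 + (16/9)*(-30) = 10 - 160/3 = -130/3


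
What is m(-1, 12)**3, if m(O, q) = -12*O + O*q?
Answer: 0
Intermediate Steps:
m(-1, 12)**3 = (-(-12 + 12))**3 = (-1*0)**3 = 0**3 = 0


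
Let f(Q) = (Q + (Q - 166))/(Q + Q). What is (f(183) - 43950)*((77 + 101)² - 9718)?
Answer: -58889015500/61 ≈ -9.6539e+8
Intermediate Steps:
f(Q) = (-166 + 2*Q)/(2*Q) (f(Q) = (Q + (-166 + Q))/((2*Q)) = (-166 + 2*Q)*(1/(2*Q)) = (-166 + 2*Q)/(2*Q))
(f(183) - 43950)*((77 + 101)² - 9718) = ((-83 + 183)/183 - 43950)*((77 + 101)² - 9718) = ((1/183)*100 - 43950)*(178² - 9718) = (100/183 - 43950)*(31684 - 9718) = -8042750/183*21966 = -58889015500/61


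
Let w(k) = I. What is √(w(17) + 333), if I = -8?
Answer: 5*√13 ≈ 18.028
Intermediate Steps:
w(k) = -8
√(w(17) + 333) = √(-8 + 333) = √325 = 5*√13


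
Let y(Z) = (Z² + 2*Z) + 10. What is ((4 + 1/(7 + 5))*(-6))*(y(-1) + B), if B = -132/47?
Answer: -14259/94 ≈ -151.69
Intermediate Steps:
B = -132/47 (B = -132*1/47 = -132/47 ≈ -2.8085)
y(Z) = 10 + Z² + 2*Z
((4 + 1/(7 + 5))*(-6))*(y(-1) + B) = ((4 + 1/(7 + 5))*(-6))*((10 + (-1)² + 2*(-1)) - 132/47) = ((4 + 1/12)*(-6))*((10 + 1 - 2) - 132/47) = ((4 + 1/12)*(-6))*(9 - 132/47) = ((49/12)*(-6))*(291/47) = -49/2*291/47 = -14259/94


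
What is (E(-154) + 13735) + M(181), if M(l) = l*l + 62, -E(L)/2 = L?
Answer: 46866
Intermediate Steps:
E(L) = -2*L
M(l) = 62 + l² (M(l) = l² + 62 = 62 + l²)
(E(-154) + 13735) + M(181) = (-2*(-154) + 13735) + (62 + 181²) = (308 + 13735) + (62 + 32761) = 14043 + 32823 = 46866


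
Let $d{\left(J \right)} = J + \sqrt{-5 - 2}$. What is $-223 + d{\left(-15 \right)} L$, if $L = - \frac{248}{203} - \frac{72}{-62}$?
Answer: $- \frac{1397639}{6293} - \frac{380 i \sqrt{7}}{6293} \approx -222.09 - 0.15976 i$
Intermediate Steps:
$L = - \frac{380}{6293}$ ($L = \left(-248\right) \frac{1}{203} - - \frac{36}{31} = - \frac{248}{203} + \frac{36}{31} = - \frac{380}{6293} \approx -0.060385$)
$d{\left(J \right)} = J + i \sqrt{7}$ ($d{\left(J \right)} = J + \sqrt{-7} = J + i \sqrt{7}$)
$-223 + d{\left(-15 \right)} L = -223 + \left(-15 + i \sqrt{7}\right) \left(- \frac{380}{6293}\right) = -223 + \left(\frac{5700}{6293} - \frac{380 i \sqrt{7}}{6293}\right) = - \frac{1397639}{6293} - \frac{380 i \sqrt{7}}{6293}$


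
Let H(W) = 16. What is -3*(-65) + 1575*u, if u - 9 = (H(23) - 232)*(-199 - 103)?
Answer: 102754770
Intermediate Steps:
u = 65241 (u = 9 + (16 - 232)*(-199 - 103) = 9 - 216*(-302) = 9 + 65232 = 65241)
-3*(-65) + 1575*u = -3*(-65) + 1575*65241 = 195 + 102754575 = 102754770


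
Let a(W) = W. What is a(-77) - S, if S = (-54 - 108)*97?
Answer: 15637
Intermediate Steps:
S = -15714 (S = -162*97 = -15714)
a(-77) - S = -77 - 1*(-15714) = -77 + 15714 = 15637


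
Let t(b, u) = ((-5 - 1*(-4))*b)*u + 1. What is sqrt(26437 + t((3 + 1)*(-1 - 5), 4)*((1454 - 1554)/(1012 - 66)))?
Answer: 7*sqrt(120661827)/473 ≈ 162.56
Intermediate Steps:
t(b, u) = 1 - b*u (t(b, u) = ((-5 + 4)*b)*u + 1 = (-b)*u + 1 = -b*u + 1 = 1 - b*u)
sqrt(26437 + t((3 + 1)*(-1 - 5), 4)*((1454 - 1554)/(1012 - 66))) = sqrt(26437 + (1 - 1*(3 + 1)*(-1 - 5)*4)*((1454 - 1554)/(1012 - 66))) = sqrt(26437 + (1 - 1*4*(-6)*4)*(-100/946)) = sqrt(26437 + (1 - 1*(-24)*4)*(-100*1/946)) = sqrt(26437 + (1 + 96)*(-50/473)) = sqrt(26437 + 97*(-50/473)) = sqrt(26437 - 4850/473) = sqrt(12499851/473) = 7*sqrt(120661827)/473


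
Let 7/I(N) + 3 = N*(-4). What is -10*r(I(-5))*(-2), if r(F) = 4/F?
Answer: 1360/7 ≈ 194.29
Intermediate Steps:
I(N) = 7/(-3 - 4*N) (I(N) = 7/(-3 + N*(-4)) = 7/(-3 - 4*N))
-10*r(I(-5))*(-2) = -40/((-7/(3 + 4*(-5))))*(-2) = -40/((-7/(3 - 20)))*(-2) = -40/((-7/(-17)))*(-2) = -40/((-7*(-1/17)))*(-2) = -40/7/17*(-2) = -40*17/7*(-2) = -10*68/7*(-2) = -680/7*(-2) = 1360/7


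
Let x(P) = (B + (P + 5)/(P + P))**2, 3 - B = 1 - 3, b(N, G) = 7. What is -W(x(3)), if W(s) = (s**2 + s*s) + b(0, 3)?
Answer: -261209/81 ≈ -3224.8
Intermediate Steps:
B = 5 (B = 3 - (1 - 3) = 3 - 1*(-2) = 3 + 2 = 5)
x(P) = (5 + (5 + P)/(2*P))**2 (x(P) = (5 + (P + 5)/(P + P))**2 = (5 + (5 + P)/((2*P)))**2 = (5 + (5 + P)*(1/(2*P)))**2 = (5 + (5 + P)/(2*P))**2)
W(s) = 7 + 2*s**2 (W(s) = (s**2 + s*s) + 7 = (s**2 + s**2) + 7 = 2*s**2 + 7 = 7 + 2*s**2)
-W(x(3)) = -(7 + 2*((1/4)*(5 + 11*3)**2/3**2)**2) = -(7 + 2*((1/4)*(1/9)*(5 + 33)**2)**2) = -(7 + 2*((1/4)*(1/9)*38**2)**2) = -(7 + 2*((1/4)*(1/9)*1444)**2) = -(7 + 2*(361/9)**2) = -(7 + 2*(130321/81)) = -(7 + 260642/81) = -1*261209/81 = -261209/81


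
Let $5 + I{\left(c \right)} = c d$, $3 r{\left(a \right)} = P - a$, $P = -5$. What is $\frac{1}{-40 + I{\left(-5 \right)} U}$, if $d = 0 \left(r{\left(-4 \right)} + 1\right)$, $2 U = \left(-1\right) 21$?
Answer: $\frac{2}{25} \approx 0.08$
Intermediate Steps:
$r{\left(a \right)} = - \frac{5}{3} - \frac{a}{3}$ ($r{\left(a \right)} = \frac{-5 - a}{3} = - \frac{5}{3} - \frac{a}{3}$)
$U = - \frac{21}{2}$ ($U = \frac{\left(-1\right) 21}{2} = \frac{1}{2} \left(-21\right) = - \frac{21}{2} \approx -10.5$)
$d = 0$ ($d = 0 \left(\left(- \frac{5}{3} - - \frac{4}{3}\right) + 1\right) = 0 \left(\left(- \frac{5}{3} + \frac{4}{3}\right) + 1\right) = 0 \left(- \frac{1}{3} + 1\right) = 0 \cdot \frac{2}{3} = 0$)
$I{\left(c \right)} = -5$ ($I{\left(c \right)} = -5 + c 0 = -5 + 0 = -5$)
$\frac{1}{-40 + I{\left(-5 \right)} U} = \frac{1}{-40 - - \frac{105}{2}} = \frac{1}{-40 + \frac{105}{2}} = \frac{1}{\frac{25}{2}} = \frac{2}{25}$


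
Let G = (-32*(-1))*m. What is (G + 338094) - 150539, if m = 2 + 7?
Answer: 187843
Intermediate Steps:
m = 9
G = 288 (G = -32*(-1)*9 = 32*9 = 288)
(G + 338094) - 150539 = (288 + 338094) - 150539 = 338382 - 150539 = 187843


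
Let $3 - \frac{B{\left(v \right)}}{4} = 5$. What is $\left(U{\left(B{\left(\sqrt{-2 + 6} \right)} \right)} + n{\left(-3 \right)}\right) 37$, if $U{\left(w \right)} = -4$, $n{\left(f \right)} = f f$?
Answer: $185$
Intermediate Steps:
$n{\left(f \right)} = f^{2}$
$B{\left(v \right)} = -8$ ($B{\left(v \right)} = 12 - 20 = -8$)
$\left(U{\left(B{\left(\sqrt{-2 + 6} \right)} \right)} + n{\left(-3 \right)}\right) 37 = \left(-4 + \left(-3\right)^{2}\right) 37 = \left(-4 + 9\right) 37 = 5 \cdot 37 = 185$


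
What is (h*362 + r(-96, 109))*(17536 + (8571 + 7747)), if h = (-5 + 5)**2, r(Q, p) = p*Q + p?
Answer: -350558170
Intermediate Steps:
r(Q, p) = p + Q*p (r(Q, p) = Q*p + p = p + Q*p)
h = 0 (h = 0**2 = 0)
(h*362 + r(-96, 109))*(17536 + (8571 + 7747)) = (0*362 + 109*(1 - 96))*(17536 + (8571 + 7747)) = (0 + 109*(-95))*(17536 + 16318) = (0 - 10355)*33854 = -10355*33854 = -350558170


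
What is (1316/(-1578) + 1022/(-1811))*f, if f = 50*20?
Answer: -1997996000/1428879 ≈ -1398.3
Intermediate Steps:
f = 1000
(1316/(-1578) + 1022/(-1811))*f = (1316/(-1578) + 1022/(-1811))*1000 = (1316*(-1/1578) + 1022*(-1/1811))*1000 = (-658/789 - 1022/1811)*1000 = -1997996/1428879*1000 = -1997996000/1428879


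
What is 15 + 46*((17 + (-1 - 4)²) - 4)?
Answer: 1763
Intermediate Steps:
15 + 46*((17 + (-1 - 4)²) - 4) = 15 + 46*((17 + (-5)²) - 4) = 15 + 46*((17 + 25) - 4) = 15 + 46*(42 - 4) = 15 + 46*38 = 15 + 1748 = 1763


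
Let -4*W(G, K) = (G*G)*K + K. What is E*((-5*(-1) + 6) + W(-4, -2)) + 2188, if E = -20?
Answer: 1798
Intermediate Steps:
W(G, K) = -K/4 - K*G²/4 (W(G, K) = -((G*G)*K + K)/4 = -(G²*K + K)/4 = -(K*G² + K)/4 = -(K + K*G²)/4 = -K/4 - K*G²/4)
E*((-5*(-1) + 6) + W(-4, -2)) + 2188 = -20*((-5*(-1) + 6) - ¼*(-2)*(1 + (-4)²)) + 2188 = -20*((5 + 6) - ¼*(-2)*(1 + 16)) + 2188 = -20*(11 - ¼*(-2)*17) + 2188 = -20*(11 + 17/2) + 2188 = -20*39/2 + 2188 = -390 + 2188 = 1798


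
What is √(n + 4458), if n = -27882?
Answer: 8*I*√366 ≈ 153.05*I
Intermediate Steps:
√(n + 4458) = √(-27882 + 4458) = √(-23424) = 8*I*√366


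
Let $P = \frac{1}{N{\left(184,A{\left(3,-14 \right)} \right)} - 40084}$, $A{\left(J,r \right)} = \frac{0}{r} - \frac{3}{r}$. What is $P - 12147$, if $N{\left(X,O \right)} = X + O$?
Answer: $- \frac{6785277773}{558597} \approx -12147.0$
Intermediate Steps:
$A{\left(J,r \right)} = - \frac{3}{r}$ ($A{\left(J,r \right)} = 0 - \frac{3}{r} = - \frac{3}{r}$)
$N{\left(X,O \right)} = O + X$
$P = - \frac{14}{558597}$ ($P = \frac{1}{\left(- \frac{3}{-14} + 184\right) - 40084} = \frac{1}{\left(\left(-3\right) \left(- \frac{1}{14}\right) + 184\right) - 40084} = \frac{1}{\left(\frac{3}{14} + 184\right) - 40084} = \frac{1}{\frac{2579}{14} - 40084} = \frac{1}{- \frac{558597}{14}} = - \frac{14}{558597} \approx -2.5063 \cdot 10^{-5}$)
$P - 12147 = - \frac{14}{558597} - 12147 = - \frac{6785277773}{558597}$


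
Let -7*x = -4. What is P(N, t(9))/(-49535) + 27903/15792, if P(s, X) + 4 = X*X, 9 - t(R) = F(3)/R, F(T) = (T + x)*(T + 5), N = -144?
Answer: 261141747469/147846520080 ≈ 1.7663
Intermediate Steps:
x = 4/7 (x = -1/7*(-4) = 4/7 ≈ 0.57143)
F(T) = (5 + T)*(4/7 + T) (F(T) = (T + 4/7)*(T + 5) = (4/7 + T)*(5 + T) = (5 + T)*(4/7 + T))
t(R) = 9 - 200/(7*R) (t(R) = 9 - (20/7 + 3**2 + (39/7)*3)/R = 9 - (20/7 + 9 + 117/7)/R = 9 - 200/(7*R))
P(s, X) = -4 + X**2 (P(s, X) = -4 + X*X = -4 + X**2)
P(N, t(9))/(-49535) + 27903/15792 = (-4 + (9 - 200/7/9)**2)/(-49535) + 27903/15792 = (-4 + (9 - 200/7*1/9)**2)*(-1/49535) + 27903*(1/15792) = (-4 + (9 - 200/63)**2)*(-1/49535) + 9301/5264 = (-4 + (367/63)**2)*(-1/49535) + 9301/5264 = (-4 + 134689/3969)*(-1/49535) + 9301/5264 = (118813/3969)*(-1/49535) + 9301/5264 = -118813/196604415 + 9301/5264 = 261141747469/147846520080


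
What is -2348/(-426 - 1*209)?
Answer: 2348/635 ≈ 3.6976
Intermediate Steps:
-2348/(-426 - 1*209) = -2348/(-426 - 209) = -2348/(-635) = -1/635*(-2348) = 2348/635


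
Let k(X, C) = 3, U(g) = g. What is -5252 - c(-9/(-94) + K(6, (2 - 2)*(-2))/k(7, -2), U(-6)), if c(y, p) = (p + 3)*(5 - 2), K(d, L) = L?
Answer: -5243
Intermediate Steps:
c(y, p) = 9 + 3*p (c(y, p) = (3 + p)*3 = 9 + 3*p)
-5252 - c(-9/(-94) + K(6, (2 - 2)*(-2))/k(7, -2), U(-6)) = -5252 - (9 + 3*(-6)) = -5252 - (9 - 18) = -5252 - 1*(-9) = -5252 + 9 = -5243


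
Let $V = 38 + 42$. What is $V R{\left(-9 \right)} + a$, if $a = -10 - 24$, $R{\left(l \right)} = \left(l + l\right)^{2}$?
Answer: $25886$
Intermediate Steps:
$R{\left(l \right)} = 4 l^{2}$ ($R{\left(l \right)} = \left(2 l\right)^{2} = 4 l^{2}$)
$a = -34$ ($a = -10 - 24 = -34$)
$V = 80$
$V R{\left(-9 \right)} + a = 80 \cdot 4 \left(-9\right)^{2} - 34 = 80 \cdot 4 \cdot 81 - 34 = 80 \cdot 324 - 34 = 25920 - 34 = 25886$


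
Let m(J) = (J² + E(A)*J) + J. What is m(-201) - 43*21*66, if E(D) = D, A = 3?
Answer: -20001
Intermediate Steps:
m(J) = J² + 4*J (m(J) = (J² + 3*J) + J = J² + 4*J)
m(-201) - 43*21*66 = -201*(4 - 201) - 43*21*66 = -201*(-197) - 903*66 = 39597 - 1*59598 = 39597 - 59598 = -20001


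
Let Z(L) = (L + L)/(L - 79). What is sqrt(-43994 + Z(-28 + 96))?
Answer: I*sqrt(5324770)/11 ≈ 209.78*I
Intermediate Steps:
Z(L) = 2*L/(-79 + L) (Z(L) = (2*L)/(-79 + L) = 2*L/(-79 + L))
sqrt(-43994 + Z(-28 + 96)) = sqrt(-43994 + 2*(-28 + 96)/(-79 + (-28 + 96))) = sqrt(-43994 + 2*68/(-79 + 68)) = sqrt(-43994 + 2*68/(-11)) = sqrt(-43994 + 2*68*(-1/11)) = sqrt(-43994 - 136/11) = sqrt(-484070/11) = I*sqrt(5324770)/11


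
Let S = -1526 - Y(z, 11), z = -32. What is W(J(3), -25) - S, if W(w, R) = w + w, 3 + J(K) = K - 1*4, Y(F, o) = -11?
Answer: 1507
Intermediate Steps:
S = -1515 (S = -1526 - 1*(-11) = -1526 + 11 = -1515)
J(K) = -7 + K (J(K) = -3 + (K - 1*4) = -3 + (K - 4) = -3 + (-4 + K) = -7 + K)
W(w, R) = 2*w
W(J(3), -25) - S = 2*(-7 + 3) - 1*(-1515) = 2*(-4) + 1515 = -8 + 1515 = 1507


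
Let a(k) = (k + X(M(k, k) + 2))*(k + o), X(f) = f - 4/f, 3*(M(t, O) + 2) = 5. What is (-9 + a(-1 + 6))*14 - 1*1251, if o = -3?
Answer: -18863/15 ≈ -1257.5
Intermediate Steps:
M(t, O) = -1/3 (M(t, O) = -2 + (1/3)*5 = -2 + 5/3 = -1/3)
X(f) = f - 4/f
a(k) = (-3 + k)*(-11/15 + k) (a(k) = (k + ((-1/3 + 2) - 4/(-1/3 + 2)))*(k - 3) = (k + (5/3 - 4/5/3))*(-3 + k) = (k + (5/3 - 4*3/5))*(-3 + k) = (k + (5/3 - 12/5))*(-3 + k) = (k - 11/15)*(-3 + k) = (-11/15 + k)*(-3 + k) = (-3 + k)*(-11/15 + k))
(-9 + a(-1 + 6))*14 - 1*1251 = (-9 + (11/5 + (-1 + 6)**2 - 56*(-1 + 6)/15))*14 - 1*1251 = (-9 + (11/5 + 5**2 - 56/15*5))*14 - 1251 = (-9 + (11/5 + 25 - 56/3))*14 - 1251 = (-9 + 128/15)*14 - 1251 = -7/15*14 - 1251 = -98/15 - 1251 = -18863/15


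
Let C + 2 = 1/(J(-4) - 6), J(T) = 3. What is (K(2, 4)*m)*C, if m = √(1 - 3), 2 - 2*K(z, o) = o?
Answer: 7*I*√2/3 ≈ 3.2998*I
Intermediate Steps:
K(z, o) = 1 - o/2
C = -7/3 (C = -2 + 1/(3 - 6) = -2 + 1/(-3) = -2 - ⅓ = -7/3 ≈ -2.3333)
m = I*√2 (m = √(-2) = I*√2 ≈ 1.4142*I)
(K(2, 4)*m)*C = ((1 - ½*4)*(I*√2))*(-7/3) = ((1 - 2)*(I*√2))*(-7/3) = -I*√2*(-7/3) = 7*I*√2/3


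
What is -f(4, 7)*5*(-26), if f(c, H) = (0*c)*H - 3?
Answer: -390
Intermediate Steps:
f(c, H) = -3 (f(c, H) = 0*H - 3 = 0 - 3 = -3)
-f(4, 7)*5*(-26) = -(-3*5)*(-26) = -(-15)*(-26) = -1*390 = -390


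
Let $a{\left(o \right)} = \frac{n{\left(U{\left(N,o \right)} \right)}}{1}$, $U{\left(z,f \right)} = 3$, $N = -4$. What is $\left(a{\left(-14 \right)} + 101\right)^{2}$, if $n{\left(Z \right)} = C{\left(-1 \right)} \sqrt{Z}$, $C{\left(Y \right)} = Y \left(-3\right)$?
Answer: $10228 + 606 \sqrt{3} \approx 11278.0$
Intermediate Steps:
$C{\left(Y \right)} = - 3 Y$
$n{\left(Z \right)} = 3 \sqrt{Z}$ ($n{\left(Z \right)} = \left(-3\right) \left(-1\right) \sqrt{Z} = 3 \sqrt{Z}$)
$a{\left(o \right)} = 3 \sqrt{3}$ ($a{\left(o \right)} = \frac{3 \sqrt{3}}{1} = 3 \sqrt{3} \cdot 1 = 3 \sqrt{3}$)
$\left(a{\left(-14 \right)} + 101\right)^{2} = \left(3 \sqrt{3} + 101\right)^{2} = \left(101 + 3 \sqrt{3}\right)^{2}$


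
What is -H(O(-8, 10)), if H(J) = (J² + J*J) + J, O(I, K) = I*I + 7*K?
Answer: -36046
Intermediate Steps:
O(I, K) = I² + 7*K
H(J) = J + 2*J² (H(J) = (J² + J²) + J = 2*J² + J = J + 2*J²)
-H(O(-8, 10)) = -((-8)² + 7*10)*(1 + 2*((-8)² + 7*10)) = -(64 + 70)*(1 + 2*(64 + 70)) = -134*(1 + 2*134) = -134*(1 + 268) = -134*269 = -1*36046 = -36046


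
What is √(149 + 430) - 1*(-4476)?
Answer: 4476 + √579 ≈ 4500.1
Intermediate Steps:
√(149 + 430) - 1*(-4476) = √579 + 4476 = 4476 + √579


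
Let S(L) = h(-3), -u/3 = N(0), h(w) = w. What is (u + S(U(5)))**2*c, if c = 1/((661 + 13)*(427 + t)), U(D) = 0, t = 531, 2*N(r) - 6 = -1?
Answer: 441/2582768 ≈ 0.00017075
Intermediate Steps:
N(r) = 5/2 (N(r) = 3 + (1/2)*(-1) = 3 - 1/2 = 5/2)
u = -15/2 (u = -3*5/2 = -15/2 ≈ -7.5000)
S(L) = -3
c = 1/645692 (c = 1/((661 + 13)*(427 + 531)) = 1/(674*958) = 1/645692 ≈ 1.5487e-6)
(u + S(U(5)))**2*c = (-15/2 - 3)**2*(1/645692) = (-21/2)**2*(1/645692) = (441/4)*(1/645692) = 441/2582768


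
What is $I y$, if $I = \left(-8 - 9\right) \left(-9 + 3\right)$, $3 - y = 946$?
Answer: $-96186$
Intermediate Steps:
$y = -943$ ($y = 3 - 946 = -943$)
$I = 102$ ($I = \left(-17\right) \left(-6\right) = 102$)
$I y = 102 \left(-943\right) = -96186$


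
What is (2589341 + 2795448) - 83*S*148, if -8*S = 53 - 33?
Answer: 5415499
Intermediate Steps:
S = -5/2 (S = -(53 - 33)/8 = -⅛*20 = -5/2 ≈ -2.5000)
(2589341 + 2795448) - 83*S*148 = (2589341 + 2795448) - 83*(-5/2)*148 = 5384789 + (415/2)*148 = 5384789 + 30710 = 5415499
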